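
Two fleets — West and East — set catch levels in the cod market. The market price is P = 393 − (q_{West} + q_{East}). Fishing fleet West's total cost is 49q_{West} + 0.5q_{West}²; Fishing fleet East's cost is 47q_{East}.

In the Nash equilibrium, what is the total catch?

Fishing fleet West's profit: π = q_{West}(393 − (q_{West} + q_{East})) − 49q_{West} − 0.5q_{West}².
∂π/∂q_{West} = 344 − 3q_{West} − q_{East} = 0, so q_{West} = 344/3 − (1/3)q_{East}.
For East: ∂π/∂q_{East} = 346 − 2q_{East} − q_{West} = 0 ⇒ q_{East} = 173 − 0.5q_{West}.
Solving the two reaction functions simultaneously: (1 − (−1/3)(−0.5))q_{West} = 344/3 − (1/3)·173, so (5/6)q_{West} = 57 and q_{West} = 68.4.
Then q_{East} = 173 − 0.5·68.4 = 138.8.
Total catch: 68.4 + 138.8 = 207.2.

207.2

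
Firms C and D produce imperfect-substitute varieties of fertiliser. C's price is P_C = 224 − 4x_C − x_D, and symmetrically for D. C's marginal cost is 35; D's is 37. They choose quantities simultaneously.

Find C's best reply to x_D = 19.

21.25

Firm C's profit: π = x_C(224 − 4x_C − x_D) − 35x_C.
∂π/∂x_C = 189 − 8x_C − x_D = 0 ⇒ x_C = 23.625 − 0.125x_D.
At x_D = 19: x_C = 23.625 − 0.125·19 = 21.25.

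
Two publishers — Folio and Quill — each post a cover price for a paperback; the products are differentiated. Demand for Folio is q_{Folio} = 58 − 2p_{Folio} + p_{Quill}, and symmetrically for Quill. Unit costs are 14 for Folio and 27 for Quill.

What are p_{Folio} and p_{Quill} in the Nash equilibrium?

Folio's profit: π = (p_{Folio} − 14)(58 − 2p_{Folio} + p_{Quill}).
∂π/∂p_{Folio} = 86 − 4p_{Folio} + p_{Quill} = 0 ⇒ p_{Folio} = 21.5 + 0.25p_{Quill}.
Similarly p_{Quill} = 28 + 0.25p_{Folio}.
Plugging p_{Quill} into Folio's best response: p_{Folio} = 21.5 + 0.25(28 + 0.25p_{Folio}) ⇒ 0.9375p_{Folio} = 28.5, so p_{Folio} = 30.4.
Then p_{Quill} = 28 + 0.25·30.4 = 35.6.

30.4, 35.6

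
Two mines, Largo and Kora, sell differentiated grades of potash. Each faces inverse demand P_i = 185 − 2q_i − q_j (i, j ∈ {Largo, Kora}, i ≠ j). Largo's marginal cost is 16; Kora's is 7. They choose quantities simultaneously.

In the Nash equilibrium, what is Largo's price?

Mine Largo's profit: π = q_{Largo}(185 − 2q_{Largo} − q_{Kora}) − 16q_{Largo}.
∂π/∂q_{Largo} = 169 − 4q_{Largo} − q_{Kora} = 0 ⇒ q_{Largo} = 42.25 − 0.25q_{Kora}.
Similarly q_{Kora} = 44.5 − 0.25q_{Largo}.
Plugging q_{Kora} into Largo's best response: q_{Largo} = 42.25 − 0.25(44.5 − 0.25q_{Largo}) ⇒ 0.9375q_{Largo} = 31.125, so q_{Largo} = 33.2.
Then q_{Kora} = 44.5 − 0.25·33.2 = 36.2.
P_{Largo} = 185 − 2·33.2 − 36.2 = 82.4.

82.4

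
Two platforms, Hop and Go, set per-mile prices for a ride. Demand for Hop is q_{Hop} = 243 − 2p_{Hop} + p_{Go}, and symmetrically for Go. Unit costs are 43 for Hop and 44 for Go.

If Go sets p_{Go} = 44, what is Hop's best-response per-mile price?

93.25

Hop's profit: π = (p_{Hop} − 43)(243 − 2p_{Hop} + p_{Go}).
∂π/∂p_{Hop} = 329 − 4p_{Hop} + p_{Go} = 0 ⇒ p_{Hop} = 82.25 + 0.25p_{Go}.
At p_{Go} = 44: p_{Hop} = 82.25 + 0.25·44 = 93.25.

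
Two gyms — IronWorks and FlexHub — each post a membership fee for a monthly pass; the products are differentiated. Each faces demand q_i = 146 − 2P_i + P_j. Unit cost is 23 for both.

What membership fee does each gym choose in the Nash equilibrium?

64

IronWorks's profit: π = (P_{IronWorks} − 23)(146 − 2P_{IronWorks} + P_{FlexHub}).
∂π/∂P_{IronWorks} = 192 − 4P_{IronWorks} + P_{FlexHub} = 0 ⇒ P_{IronWorks} = 48 + 0.25P_{FlexHub}.
Setting P_{IronWorks} = P_{FlexHub} in the reaction function: P_{IronWorks} = 48 + 0.25P_{IronWorks}, so P_{IronWorks} = 48 / 0.75 = 64.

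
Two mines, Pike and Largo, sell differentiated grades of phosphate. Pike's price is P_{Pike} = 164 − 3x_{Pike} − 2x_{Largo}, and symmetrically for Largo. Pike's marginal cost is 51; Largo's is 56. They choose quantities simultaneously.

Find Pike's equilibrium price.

Mine Pike's profit: π = x_{Pike}(164 − 3x_{Pike} − 2x_{Largo}) − 51x_{Pike}.
∂π/∂x_{Pike} = 113 − 6x_{Pike} − 2x_{Largo} = 0 ⇒ x_{Pike} = 113/6 − (1/3)x_{Largo}.
Similarly x_{Largo} = 18 − (1/3)x_{Pike}.
Plugging x_{Largo} into Pike's best response: x_{Pike} = 113/6 − (1/3)(18 − (1/3)x_{Pike}) ⇒ (8/9)x_{Pike} = 77/6, so x_{Pike} = 14.4375.
Then x_{Largo} = 18 − (1/3)·14.4375 = 13.1875.
P_{Pike} = 164 − 3·14.4375 − 2·13.1875 = 94.3125.

94.3125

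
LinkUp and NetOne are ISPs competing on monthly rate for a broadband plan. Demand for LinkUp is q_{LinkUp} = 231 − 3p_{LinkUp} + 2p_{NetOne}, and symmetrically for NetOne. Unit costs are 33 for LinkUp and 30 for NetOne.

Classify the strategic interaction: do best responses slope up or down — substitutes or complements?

strategic complements

LinkUp's profit: π = (p_{LinkUp} − 33)(231 − 3p_{LinkUp} + 2p_{NetOne}).
∂π/∂p_{LinkUp} = 330 − 6p_{LinkUp} + 2p_{NetOne} = 0 ⇒ p_{LinkUp} = 55 + (1/3)p_{NetOne}.
The best-response slope dp_{LinkUp}/dp_{NetOne} = 1/3 > 0: the reaction function is upward-sloping, so the choices are strategic complements.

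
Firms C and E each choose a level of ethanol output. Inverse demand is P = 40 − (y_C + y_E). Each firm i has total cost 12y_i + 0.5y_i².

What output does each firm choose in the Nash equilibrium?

Firm C's profit: π = y_C(40 − (y_C + y_E)) − 12y_C − 0.5y_C².
∂π/∂y_C = 28 − 3y_C − y_E = 0, so y_C = 28/3 − (1/3)y_E.
The game is symmetric, so in equilibrium y_E = y_C: the reaction function gives (4/3)y_C = 28/3, hence y_C = 7.

7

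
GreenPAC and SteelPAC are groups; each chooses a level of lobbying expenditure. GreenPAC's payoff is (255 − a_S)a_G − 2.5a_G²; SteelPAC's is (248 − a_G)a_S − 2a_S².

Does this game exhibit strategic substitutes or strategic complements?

Expanding GreenPAC's payoff: 255a_G − a_Sa_G − 2.5a_G².
∂π/∂a_G = 255 − a_S − 5a_G = 0, so a_G = 51 − 0.2a_S.
The best-response slope da_G/da_S = −0.2 < 0: the reaction function is downward-sloping, so the choices are strategic substitutes.

strategic substitutes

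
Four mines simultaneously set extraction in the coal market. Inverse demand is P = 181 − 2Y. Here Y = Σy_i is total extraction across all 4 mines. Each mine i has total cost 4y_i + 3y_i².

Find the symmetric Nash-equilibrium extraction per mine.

11.0625

A representative mine's profit is π_i = y_i(181 − 2Y) − 4y_i − 3y_i², with Y = y_i + Σ_{j≠i} y_j.
First-order condition: 177 − 10y_i − 2Σ_{j≠i} y_j = 0.
Imposing symmetry (y_j = y for all j) turns Σ_{j≠i} y_j into 3y, so 177 = 16y and y = 11.0625.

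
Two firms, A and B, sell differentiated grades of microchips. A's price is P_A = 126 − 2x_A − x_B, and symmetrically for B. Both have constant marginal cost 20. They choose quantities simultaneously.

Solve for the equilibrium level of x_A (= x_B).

21.2

Firm A's profit: π = x_A(126 − 2x_A − x_B) − 20x_A.
∂π/∂x_A = 106 − 4x_A − x_B = 0 ⇒ x_A = 26.5 − 0.25x_B.
Setting x_A = x_B in the reaction function: x_A = 26.5 − 0.25x_A, so x_A = 26.5 / 1.25 = 21.2.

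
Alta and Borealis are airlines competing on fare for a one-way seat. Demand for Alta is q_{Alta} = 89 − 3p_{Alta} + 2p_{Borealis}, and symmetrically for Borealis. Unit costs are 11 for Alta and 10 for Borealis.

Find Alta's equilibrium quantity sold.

Alta's profit: π = (p_{Alta} − 11)(89 − 3p_{Alta} + 2p_{Borealis}).
∂π/∂p_{Alta} = 122 − 6p_{Alta} + 2p_{Borealis} = 0 ⇒ p_{Alta} = 61/3 + (1/3)p_{Borealis}.
Similarly p_{Borealis} = 119/6 + (1/3)p_{Alta}.
Plugging p_{Borealis} into Alta's best response: p_{Alta} = 61/3 + (1/3)(119/6 + (1/3)p_{Alta}) ⇒ (8/9)p_{Alta} = 485/18, so p_{Alta} = 30.3125.
Then p_{Borealis} = 119/6 + (1/3)·30.3125 = 29.9375.
q_{Alta} = 89 − 3·30.3125 + 2·29.9375 = 57.9375.

57.9375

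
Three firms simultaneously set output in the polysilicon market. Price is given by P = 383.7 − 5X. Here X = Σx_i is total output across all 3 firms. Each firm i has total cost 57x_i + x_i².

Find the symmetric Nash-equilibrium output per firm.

A representative firm's profit is π_i = x_i(383.7 − 5X) − 57x_i − x_i², with X = x_i + Σ_{j≠i} x_j.
First-order condition: 326.7 − 12x_i − 5Σ_{j≠i} x_j = 0.
Imposing symmetry (x_j = x for all j) turns Σ_{j≠i} x_j into 2x, so 326.7 = 22x and x = 14.85.

14.85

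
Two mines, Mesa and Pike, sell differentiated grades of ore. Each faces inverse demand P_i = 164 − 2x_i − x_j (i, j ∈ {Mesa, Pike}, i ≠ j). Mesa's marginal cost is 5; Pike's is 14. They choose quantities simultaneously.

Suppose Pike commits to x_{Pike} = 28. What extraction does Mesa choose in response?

32.75

Mine Mesa's profit: π = x_{Mesa}(164 − 2x_{Mesa} − x_{Pike}) − 5x_{Mesa}.
∂π/∂x_{Mesa} = 159 − 4x_{Mesa} − x_{Pike} = 0 ⇒ x_{Mesa} = 39.75 − 0.25x_{Pike}.
At x_{Pike} = 28: x_{Mesa} = 39.75 − 0.25·28 = 32.75.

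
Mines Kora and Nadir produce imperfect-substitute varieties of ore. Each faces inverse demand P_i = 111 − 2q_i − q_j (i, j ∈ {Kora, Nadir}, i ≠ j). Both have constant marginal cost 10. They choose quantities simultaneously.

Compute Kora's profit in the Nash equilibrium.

816.08

Mine Kora's profit: π = q_{Kora}(111 − 2q_{Kora} − q_{Nadir}) − 10q_{Kora}.
∂π/∂q_{Kora} = 101 − 4q_{Kora} − q_{Nadir} = 0 ⇒ q_{Kora} = 25.25 − 0.25q_{Nadir}.
Setting q_{Kora} = q_{Nadir} in the reaction function: q_{Kora} = 25.25 − 0.25q_{Kora}, so q_{Kora} = 25.25 / 1.25 = 20.2.
P_{Kora} = 111 − 2·20.2 − 20.2 = 50.4.
Profit = (50.4 − 10)·20.2 = 816.08.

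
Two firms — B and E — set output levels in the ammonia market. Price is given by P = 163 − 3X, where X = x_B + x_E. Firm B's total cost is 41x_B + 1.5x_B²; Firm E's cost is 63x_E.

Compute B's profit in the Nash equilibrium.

Firm B's profit: π = x_B(163 − 3(x_B + x_E)) − 41x_B − 1.5x_B².
∂π/∂x_B = 122 − 9x_B − 3x_E = 0, so x_B = 122/9 − (1/3)x_E.
For E: ∂π/∂x_E = 100 − 6x_E − 3x_B = 0 ⇒ x_E = 50/3 − 0.5x_B.
Plugging x_E into B's best response: x_B = 122/9 − (1/3)(50/3 − 0.5x_B) ⇒ (5/6)x_B = 8, so x_B = 9.6.
Then x_E = 50/3 − 0.5·9.6 = 178/15.
Price P = 163 − 3·(322/15) = 98.6.
B's profit: (98.6 − 41)·9.6 − 1.5(9.6)² = 414.72.

414.72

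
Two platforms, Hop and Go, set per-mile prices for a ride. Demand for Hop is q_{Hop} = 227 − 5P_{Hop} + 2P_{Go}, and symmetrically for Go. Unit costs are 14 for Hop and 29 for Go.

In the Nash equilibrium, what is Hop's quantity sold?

123.4375

Hop's profit: π = (P_{Hop} − 14)(227 − 5P_{Hop} + 2P_{Go}).
∂π/∂P_{Hop} = 297 − 10P_{Hop} + 2P_{Go} = 0 ⇒ P_{Hop} = 29.7 + 0.2P_{Go}.
Similarly P_{Go} = 37.2 + 0.2P_{Hop}.
Plugging P_{Go} into Hop's best response: P_{Hop} = 29.7 + 0.2(37.2 + 0.2P_{Hop}) ⇒ 0.96P_{Hop} = 37.14, so P_{Hop} = 38.6875.
Then P_{Go} = 37.2 + 0.2·38.6875 = 44.9375.
q_{Hop} = 227 − 5·38.6875 + 2·44.9375 = 123.4375.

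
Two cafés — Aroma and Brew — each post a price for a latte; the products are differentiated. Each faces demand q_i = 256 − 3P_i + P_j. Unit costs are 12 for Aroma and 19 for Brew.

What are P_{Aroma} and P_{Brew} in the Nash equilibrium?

59, 62

Aroma's profit: π = (P_{Aroma} − 12)(256 − 3P_{Aroma} + P_{Brew}).
∂π/∂P_{Aroma} = 292 − 6P_{Aroma} + P_{Brew} = 0 ⇒ P_{Aroma} = 146/3 + (1/6)P_{Brew}.
Similarly P_{Brew} = 313/6 + (1/6)P_{Aroma}.
Solving the two reaction functions simultaneously: (1 − (1/6)(1/6))P_{Aroma} = 146/3 + (1/6)·(313/6), so (35/36)P_{Aroma} = 2065/36 and P_{Aroma} = 59.
Then P_{Brew} = 313/6 + (1/6)·59 = 62.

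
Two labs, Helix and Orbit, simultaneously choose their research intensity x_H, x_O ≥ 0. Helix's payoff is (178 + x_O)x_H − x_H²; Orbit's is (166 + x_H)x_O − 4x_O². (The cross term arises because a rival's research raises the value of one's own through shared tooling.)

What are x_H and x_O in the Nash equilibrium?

106, 34

Expanding Helix's payoff: 178x_H + x_Ox_H − x_H².
∂π/∂x_H = 178 + x_O − 2x_H = 0, so x_H = 89 + 0.5x_O.
Likewise for Orbit: x_O = 20.75 + 0.125x_H.
Plugging x_O into Helix's best response: x_H = 89 + 0.5(20.75 + 0.125x_H) ⇒ 0.9375x_H = 99.375, so x_H = 106.
Then x_O = 20.75 + 0.125·106 = 34.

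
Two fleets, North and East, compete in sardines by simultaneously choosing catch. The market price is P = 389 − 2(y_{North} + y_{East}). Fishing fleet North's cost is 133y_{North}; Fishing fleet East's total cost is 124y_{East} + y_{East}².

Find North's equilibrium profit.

5060.18

Fishing fleet North's profit: π = y_{North}(389 − 2(y_{North} + y_{East})) − 133y_{North}.
∂π/∂y_{North} = 256 − 4y_{North} − 2y_{East} = 0, so y_{North} = 64 − 0.5y_{East}.
For East: ∂π/∂y_{East} = 265 − 6y_{East} − 2y_{North} = 0 ⇒ y_{East} = 265/6 − (1/3)y_{North}.
Solving the two reaction functions simultaneously: (1 − (−0.5)(−1/3))y_{North} = 64 − 0.5·(265/6), so (5/6)y_{North} = 503/12 and y_{North} = 50.3.
Then y_{East} = 265/6 − (1/3)·50.3 = 27.4.
Price P = 389 − 2·77.7 = 233.6.
North's profit: (233.6 − 133)·50.3 = 5060.18.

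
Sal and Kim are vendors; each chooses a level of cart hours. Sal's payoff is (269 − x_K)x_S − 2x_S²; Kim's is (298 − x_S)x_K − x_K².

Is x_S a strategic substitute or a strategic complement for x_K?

strategic substitutes

Expanding Sal's payoff: 269x_S − x_Kx_S − 2x_S².
∂π/∂x_S = 269 − x_K − 4x_S = 0, so x_S = 67.25 − 0.25x_K.
The best-response slope dx_S/dx_K = −0.25 < 0: the reaction function is downward-sloping, so the choices are strategic substitutes.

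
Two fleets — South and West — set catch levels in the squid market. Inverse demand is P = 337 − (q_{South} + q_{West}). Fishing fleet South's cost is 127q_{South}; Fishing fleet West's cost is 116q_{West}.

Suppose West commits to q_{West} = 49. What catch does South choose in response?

Fishing fleet South's profit: π = q_{South}(337 − (q_{South} + q_{West})) − 127q_{South}.
∂π/∂q_{South} = 210 − 2q_{South} − q_{West} = 0, so q_{South} = 105 − 0.5q_{West}.
At q_{West} = 49: q_{South} = 105 − 0.5·49 = 80.5.

80.5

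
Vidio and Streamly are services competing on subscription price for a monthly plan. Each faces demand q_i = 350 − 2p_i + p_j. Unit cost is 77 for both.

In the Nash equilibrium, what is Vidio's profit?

Vidio's profit: π = (p_{Vidio} − 77)(350 − 2p_{Vidio} + p_{Streamly}).
∂π/∂p_{Vidio} = 504 − 4p_{Vidio} + p_{Streamly} = 0 ⇒ p_{Vidio} = 126 + 0.25p_{Streamly}.
The game is symmetric, so in equilibrium p_{Streamly} = p_{Vidio}: the reaction function gives 0.75p_{Vidio} = 126, hence p_{Vidio} = 168.
q_{Vidio} = 350 − 2·168 + 168 = 182.
Profit = (168 − 77)·182 = 16562.

16562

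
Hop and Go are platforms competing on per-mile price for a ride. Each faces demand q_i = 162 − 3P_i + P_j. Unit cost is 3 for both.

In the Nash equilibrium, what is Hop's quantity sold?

Hop's profit: π = (P_{Hop} − 3)(162 − 3P_{Hop} + P_{Go}).
∂π/∂P_{Hop} = 171 − 6P_{Hop} + P_{Go} = 0 ⇒ P_{Hop} = 28.5 + (1/6)P_{Go}.
Setting P_{Hop} = P_{Go} in the reaction function: P_{Hop} = 28.5 + (1/6)P_{Hop}, so P_{Hop} = 28.5 / (5/6) = 34.2.
q_{Hop} = 162 − 3·34.2 + 34.2 = 93.6.

93.6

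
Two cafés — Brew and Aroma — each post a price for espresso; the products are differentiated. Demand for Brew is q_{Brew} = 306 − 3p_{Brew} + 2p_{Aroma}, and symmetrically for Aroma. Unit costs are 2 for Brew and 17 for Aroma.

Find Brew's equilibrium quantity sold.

Brew's profit: π = (p_{Brew} − 2)(306 − 3p_{Brew} + 2p_{Aroma}).
∂π/∂p_{Brew} = 312 − 6p_{Brew} + 2p_{Aroma} = 0 ⇒ p_{Brew} = 52 + (1/3)p_{Aroma}.
Similarly p_{Aroma} = 59.5 + (1/3)p_{Brew}.
Solving the two reaction functions simultaneously: (1 − (1/3)(1/3))p_{Brew} = 52 + (1/3)·59.5, so (8/9)p_{Brew} = 431/6 and p_{Brew} = 80.8125.
Then p_{Aroma} = 59.5 + (1/3)·80.8125 = 86.4375.
q_{Brew} = 306 − 3·80.8125 + 2·86.4375 = 236.4375.

236.4375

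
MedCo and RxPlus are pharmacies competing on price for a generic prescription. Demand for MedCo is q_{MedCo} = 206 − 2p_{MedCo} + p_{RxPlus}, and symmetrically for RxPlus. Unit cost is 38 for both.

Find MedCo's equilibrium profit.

6272

MedCo's profit: π = (p_{MedCo} − 38)(206 − 2p_{MedCo} + p_{RxPlus}).
∂π/∂p_{MedCo} = 282 − 4p_{MedCo} + p_{RxPlus} = 0 ⇒ p_{MedCo} = 70.5 + 0.25p_{RxPlus}.
Setting p_{MedCo} = p_{RxPlus} in the reaction function: p_{MedCo} = 70.5 + 0.25p_{MedCo}, so p_{MedCo} = 70.5 / 0.75 = 94.
q_{MedCo} = 206 − 2·94 + 94 = 112.
Profit = (94 − 38)·112 = 6272.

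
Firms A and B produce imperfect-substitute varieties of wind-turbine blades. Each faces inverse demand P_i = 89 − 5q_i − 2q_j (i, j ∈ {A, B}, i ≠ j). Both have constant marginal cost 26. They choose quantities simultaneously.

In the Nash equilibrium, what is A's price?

Firm A's profit: π = q_A(89 − 5q_A − 2q_B) − 26q_A.
∂π/∂q_A = 63 − 10q_A − 2q_B = 0 ⇒ q_A = 6.3 − 0.2q_B.
Setting q_A = q_B in the reaction function: q_A = 6.3 − 0.2q_A, so q_A = 6.3 / 1.2 = 5.25.
P_A = 89 − 5·5.25 − 2·5.25 = 52.25.

52.25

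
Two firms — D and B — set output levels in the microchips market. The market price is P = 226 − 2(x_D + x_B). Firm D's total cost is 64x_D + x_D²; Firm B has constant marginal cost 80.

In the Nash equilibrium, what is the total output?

45.4

Firm D's profit: π = x_D(226 − 2(x_D + x_B)) − 64x_D − x_D².
∂π/∂x_D = 162 − 6x_D − 2x_B = 0, so x_D = 27 − (1/3)x_B.
For B: ∂π/∂x_B = 146 − 4x_B − 2x_D = 0 ⇒ x_B = 36.5 − 0.5x_D.
Solving the two reaction functions simultaneously: (1 − (−1/3)(−0.5))x_D = 27 − (1/3)·36.5, so (5/6)x_D = 89/6 and x_D = 17.8.
Then x_B = 36.5 − 0.5·17.8 = 27.6.
Total output: 17.8 + 27.6 = 45.4.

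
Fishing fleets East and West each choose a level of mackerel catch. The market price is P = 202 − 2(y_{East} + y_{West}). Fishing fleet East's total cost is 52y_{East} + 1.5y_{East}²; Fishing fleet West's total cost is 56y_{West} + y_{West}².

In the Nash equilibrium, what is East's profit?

Fishing fleet East's profit: π = y_{East}(202 − 2(y_{East} + y_{West})) − 52y_{East} − 1.5y_{East}².
∂π/∂y_{East} = 150 − 7y_{East} − 2y_{West} = 0, so y_{East} = 150/7 − (2/7)y_{West}.
For West: ∂π/∂y_{West} = 146 − 6y_{West} − 2y_{East} = 0 ⇒ y_{West} = 73/3 − (1/3)y_{East}.
Solving the two reaction functions simultaneously: (1 − (−2/7)(−1/3))y_{East} = 150/7 − (2/7)·(73/3), so (19/21)y_{East} = 304/21 and y_{East} = 16.
Then y_{West} = 73/3 − (1/3)·16 = 19.
Price P = 202 − 2·35 = 132.
East's profit: (132 − 52)·16 − 1.5(16)² = 896.

896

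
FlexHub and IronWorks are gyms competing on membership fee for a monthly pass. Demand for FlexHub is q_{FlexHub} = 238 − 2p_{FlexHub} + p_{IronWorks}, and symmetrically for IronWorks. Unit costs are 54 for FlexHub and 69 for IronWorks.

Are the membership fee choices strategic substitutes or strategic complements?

strategic complements

FlexHub's profit: π = (p_{FlexHub} − 54)(238 − 2p_{FlexHub} + p_{IronWorks}).
∂π/∂p_{FlexHub} = 346 − 4p_{FlexHub} + p_{IronWorks} = 0 ⇒ p_{FlexHub} = 86.5 + 0.25p_{IronWorks}.
The best-response slope dp_{FlexHub}/dp_{IronWorks} = 0.25 > 0: the reaction function is upward-sloping, so the choices are strategic complements.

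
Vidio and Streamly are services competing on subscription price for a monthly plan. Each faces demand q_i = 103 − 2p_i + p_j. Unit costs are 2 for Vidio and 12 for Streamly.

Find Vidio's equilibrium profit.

Vidio's profit: π = (p_{Vidio} − 2)(103 − 2p_{Vidio} + p_{Streamly}).
∂π/∂p_{Vidio} = 107 − 4p_{Vidio} + p_{Streamly} = 0 ⇒ p_{Vidio} = 26.75 + 0.25p_{Streamly}.
Similarly p_{Streamly} = 31.75 + 0.25p_{Vidio}.
Substituting the second reaction function into the first: p_{Vidio} = 26.75 + 0.25(31.75 + 0.25p_{Vidio}), which gives 0.9375p_{Vidio} = 34.6875 ⇒ p_{Vidio} = 37.
Then p_{Streamly} = 31.75 + 0.25·37 = 41.
q_{Vidio} = 103 − 2·37 + 41 = 70.
Profit = (37 − 2)·70 = 2450.

2450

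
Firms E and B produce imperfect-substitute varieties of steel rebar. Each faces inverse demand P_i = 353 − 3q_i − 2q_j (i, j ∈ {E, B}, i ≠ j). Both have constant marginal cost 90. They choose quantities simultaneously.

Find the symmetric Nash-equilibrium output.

32.875

Firm E's profit: π = q_E(353 − 3q_E − 2q_B) − 90q_E.
∂π/∂q_E = 263 − 6q_E − 2q_B = 0 ⇒ q_E = 263/6 − (1/3)q_B.
The game is symmetric, so in equilibrium q_B = q_E: the reaction function gives (4/3)q_E = 263/6, hence q_E = 32.875.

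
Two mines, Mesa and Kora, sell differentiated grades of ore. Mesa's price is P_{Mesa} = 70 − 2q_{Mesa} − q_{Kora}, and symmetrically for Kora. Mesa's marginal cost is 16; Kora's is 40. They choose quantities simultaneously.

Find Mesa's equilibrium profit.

Mine Mesa's profit: π = q_{Mesa}(70 − 2q_{Mesa} − q_{Kora}) − 16q_{Mesa}.
∂π/∂q_{Mesa} = 54 − 4q_{Mesa} − q_{Kora} = 0 ⇒ q_{Mesa} = 13.5 − 0.25q_{Kora}.
Similarly q_{Kora} = 7.5 − 0.25q_{Mesa}.
Solving the two reaction functions simultaneously: (1 − (−0.25)(−0.25))q_{Mesa} = 13.5 − 0.25·7.5, so 0.9375q_{Mesa} = 11.625 and q_{Mesa} = 12.4.
Then q_{Kora} = 7.5 − 0.25·12.4 = 4.4.
P_{Mesa} = 70 − 2·12.4 − 4.4 = 40.8.
Profit = (40.8 − 16)·12.4 = 307.52.

307.52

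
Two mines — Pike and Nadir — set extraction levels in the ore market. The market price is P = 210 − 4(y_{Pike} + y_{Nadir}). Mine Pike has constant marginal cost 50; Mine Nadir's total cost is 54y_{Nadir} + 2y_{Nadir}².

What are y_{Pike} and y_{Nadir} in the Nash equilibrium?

16.2, 7.6

Mine Pike's profit: π = y_{Pike}(210 − 4(y_{Pike} + y_{Nadir})) − 50y_{Pike}.
∂π/∂y_{Pike} = 160 − 8y_{Pike} − 4y_{Nadir} = 0, so y_{Pike} = 20 − 0.5y_{Nadir}.
For Nadir: ∂π/∂y_{Nadir} = 156 − 12y_{Nadir} − 4y_{Pike} = 0 ⇒ y_{Nadir} = 13 − (1/3)y_{Pike}.
Solving the two reaction functions simultaneously: (1 − (−0.5)(−1/3))y_{Pike} = 20 − 0.5·13, so (5/6)y_{Pike} = 13.5 and y_{Pike} = 16.2.
Then y_{Nadir} = 13 − (1/3)·16.2 = 7.6.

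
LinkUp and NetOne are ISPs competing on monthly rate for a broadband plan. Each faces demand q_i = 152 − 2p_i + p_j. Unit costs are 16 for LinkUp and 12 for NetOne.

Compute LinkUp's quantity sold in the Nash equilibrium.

LinkUp's profit: π = (p_{LinkUp} − 16)(152 − 2p_{LinkUp} + p_{NetOne}).
∂π/∂p_{LinkUp} = 184 − 4p_{LinkUp} + p_{NetOne} = 0 ⇒ p_{LinkUp} = 46 + 0.25p_{NetOne}.
Similarly p_{NetOne} = 44 + 0.25p_{LinkUp}.
Solving the two reaction functions simultaneously: (1 − (0.25)(0.25))p_{LinkUp} = 46 + 0.25·44, so 0.9375p_{LinkUp} = 57 and p_{LinkUp} = 60.8.
Then p_{NetOne} = 44 + 0.25·60.8 = 59.2.
q_{LinkUp} = 152 − 2·60.8 + 59.2 = 89.6.

89.6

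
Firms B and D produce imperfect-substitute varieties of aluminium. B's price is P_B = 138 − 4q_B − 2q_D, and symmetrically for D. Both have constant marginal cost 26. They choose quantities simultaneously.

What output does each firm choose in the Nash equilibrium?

11.2

Firm B's profit: π = q_B(138 − 4q_B − 2q_D) − 26q_B.
∂π/∂q_B = 112 − 8q_B − 2q_D = 0 ⇒ q_B = 14 − 0.25q_D.
By symmetry q_D = q_B; substituting into the reaction function, 1.25q_B = 14 and q_B = 11.2.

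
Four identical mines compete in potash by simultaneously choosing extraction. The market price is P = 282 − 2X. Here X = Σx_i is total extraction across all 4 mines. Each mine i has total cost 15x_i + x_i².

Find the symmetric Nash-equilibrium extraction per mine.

22.25

A representative mine's profit is π_i = x_i(282 − 2X) − 15x_i − x_i², with X = x_i + Σ_{j≠i} x_j.
First-order condition: 267 − 6x_i − 2Σ_{j≠i} x_j = 0.
With identical mines, set every x_j = x: then 267 − 6x − 6x = 0, i.e. x = 267/12 = 22.25.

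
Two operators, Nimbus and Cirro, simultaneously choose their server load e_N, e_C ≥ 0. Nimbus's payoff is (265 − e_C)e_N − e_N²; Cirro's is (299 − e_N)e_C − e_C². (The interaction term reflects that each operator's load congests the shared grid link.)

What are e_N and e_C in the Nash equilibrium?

Expanding Nimbus's payoff: 265e_N − e_Ce_N − e_N².
∂π/∂e_N = 265 − e_C − 2e_N = 0, so e_N = 132.5 − 0.5e_C.
Likewise for Cirro: e_C = 149.5 − 0.5e_N.
Solving the two reaction functions simultaneously: (1 − (−0.5)(−0.5))e_N = 132.5 − 0.5·149.5, so 0.75e_N = 57.75 and e_N = 77.
Then e_C = 149.5 − 0.5·77 = 111.

77, 111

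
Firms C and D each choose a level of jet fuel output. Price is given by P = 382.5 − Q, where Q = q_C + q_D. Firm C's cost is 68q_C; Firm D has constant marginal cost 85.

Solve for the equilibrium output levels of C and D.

Firm C's profit: π = q_C(382.5 − (q_C + q_D)) − 68q_C.
∂π/∂q_C = 314.5 − 2q_C − q_D = 0, so q_C = 157.25 − 0.5q_D.
By the same steps for D: q_D = 148.75 − 0.5q_C.
Solving the two reaction functions simultaneously: (1 − (−0.5)(−0.5))q_C = 157.25 − 0.5·148.75, so 0.75q_C = 82.875 and q_C = 110.5.
Then q_D = 148.75 − 0.5·110.5 = 93.5.

110.5, 93.5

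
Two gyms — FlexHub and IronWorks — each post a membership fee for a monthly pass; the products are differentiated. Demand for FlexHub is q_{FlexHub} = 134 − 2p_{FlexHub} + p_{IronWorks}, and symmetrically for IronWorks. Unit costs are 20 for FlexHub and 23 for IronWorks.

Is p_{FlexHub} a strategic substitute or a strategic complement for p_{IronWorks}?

strategic complements

FlexHub's profit: π = (p_{FlexHub} − 20)(134 − 2p_{FlexHub} + p_{IronWorks}).
∂π/∂p_{FlexHub} = 174 − 4p_{FlexHub} + p_{IronWorks} = 0 ⇒ p_{FlexHub} = 43.5 + 0.25p_{IronWorks}.
The best-response slope dp_{FlexHub}/dp_{IronWorks} = 0.25 > 0: the reaction function is upward-sloping, so the choices are strategic complements.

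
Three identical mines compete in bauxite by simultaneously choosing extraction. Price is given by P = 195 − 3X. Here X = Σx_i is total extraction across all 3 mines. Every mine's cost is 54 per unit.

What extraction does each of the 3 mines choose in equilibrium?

11.75

A representative mine's profit is π_i = x_i(195 − 3X) − 54x_i, with X = x_i + Σ_{j≠i} x_j.
First-order condition: 141 − 6x_i − 3Σ_{j≠i} x_j = 0.
Imposing symmetry (x_j = x for all j) turns Σ_{j≠i} x_j into 2x, so 141 = 12x and x = 11.75.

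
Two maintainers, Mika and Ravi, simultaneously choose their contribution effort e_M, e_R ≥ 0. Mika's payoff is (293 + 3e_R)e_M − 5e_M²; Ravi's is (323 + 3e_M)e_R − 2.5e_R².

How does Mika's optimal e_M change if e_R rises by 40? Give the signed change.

Expanding Mika's payoff: 293e_M + 3e_Re_M − 5e_M².
∂π/∂e_M = 293 + 3e_R − 10e_M = 0, so e_M = 29.3 + 0.3e_R.
The reaction-function slope is 0.3, so a 40-unit rise in e_R moves e_M by 0.3 × 40 = 12. Mika's best response rises — the actions are strategic complements.

12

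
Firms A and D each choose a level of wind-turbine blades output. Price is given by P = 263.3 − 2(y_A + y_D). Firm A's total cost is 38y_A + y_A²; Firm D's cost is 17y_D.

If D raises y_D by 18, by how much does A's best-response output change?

Firm A's profit: π = y_A(263.3 − 2(y_A + y_D)) − 38y_A − y_A².
∂π/∂y_A = 225.3 − 6y_A − 2y_D = 0, so y_A = 37.55 − (1/3)y_D.
The reaction-function slope is −1/3, so an 18-unit rise in y_D moves y_A by −1/3 × 18 = −6. A's best response falls — the actions are strategic substitutes.

-6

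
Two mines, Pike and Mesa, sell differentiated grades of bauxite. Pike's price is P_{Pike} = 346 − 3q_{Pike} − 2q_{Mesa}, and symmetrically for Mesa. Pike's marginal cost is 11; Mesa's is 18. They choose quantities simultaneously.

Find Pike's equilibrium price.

Mine Pike's profit: π = q_{Pike}(346 − 3q_{Pike} − 2q_{Mesa}) − 11q_{Pike}.
∂π/∂q_{Pike} = 335 − 6q_{Pike} − 2q_{Mesa} = 0 ⇒ q_{Pike} = 335/6 − (1/3)q_{Mesa}.
Similarly q_{Mesa} = 164/3 − (1/3)q_{Pike}.
Solving the two reaction functions simultaneously: (1 − (−1/3)(−1/3))q_{Pike} = 335/6 − (1/3)·(164/3), so (8/9)q_{Pike} = 677/18 and q_{Pike} = 42.3125.
Then q_{Mesa} = 164/3 − (1/3)·42.3125 = 40.5625.
P_{Pike} = 346 − 3·42.3125 − 2·40.5625 = 137.9375.

137.9375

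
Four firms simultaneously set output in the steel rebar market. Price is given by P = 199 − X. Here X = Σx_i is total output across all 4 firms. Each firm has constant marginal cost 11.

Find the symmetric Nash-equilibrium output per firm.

A representative firm's profit is π_i = x_i(199 − X) − 11x_i, with X = x_i + Σ_{j≠i} x_j.
First-order condition: 188 − 2x_i − Σ_{j≠i} x_j = 0.
In a symmetric equilibrium every firm chooses the same x, so Σ_{j≠i} x_j = 3x. The condition becomes 188 − 5x = 0, giving x = 188/5 = 37.6.

37.6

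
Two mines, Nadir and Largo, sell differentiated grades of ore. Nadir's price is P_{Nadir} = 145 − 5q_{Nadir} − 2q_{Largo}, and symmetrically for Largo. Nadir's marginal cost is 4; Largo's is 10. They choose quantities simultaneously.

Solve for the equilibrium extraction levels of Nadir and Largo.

11.875, 11.125

Mine Nadir's profit: π = q_{Nadir}(145 − 5q_{Nadir} − 2q_{Largo}) − 4q_{Nadir}.
∂π/∂q_{Nadir} = 141 − 10q_{Nadir} − 2q_{Largo} = 0 ⇒ q_{Nadir} = 14.1 − 0.2q_{Largo}.
Similarly q_{Largo} = 13.5 − 0.2q_{Nadir}.
Plugging q_{Largo} into Nadir's best response: q_{Nadir} = 14.1 − 0.2(13.5 − 0.2q_{Nadir}) ⇒ 0.96q_{Nadir} = 11.4, so q_{Nadir} = 11.875.
Then q_{Largo} = 13.5 − 0.2·11.875 = 11.125.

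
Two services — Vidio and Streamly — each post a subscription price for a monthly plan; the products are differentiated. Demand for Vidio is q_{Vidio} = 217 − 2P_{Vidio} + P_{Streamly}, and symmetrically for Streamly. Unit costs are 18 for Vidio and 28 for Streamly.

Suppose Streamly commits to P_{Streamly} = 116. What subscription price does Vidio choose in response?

92.25

Vidio's profit: π = (P_{Vidio} − 18)(217 − 2P_{Vidio} + P_{Streamly}).
∂π/∂P_{Vidio} = 253 − 4P_{Vidio} + P_{Streamly} = 0 ⇒ P_{Vidio} = 63.25 + 0.25P_{Streamly}.
At P_{Streamly} = 116: P_{Vidio} = 63.25 + 0.25·116 = 92.25.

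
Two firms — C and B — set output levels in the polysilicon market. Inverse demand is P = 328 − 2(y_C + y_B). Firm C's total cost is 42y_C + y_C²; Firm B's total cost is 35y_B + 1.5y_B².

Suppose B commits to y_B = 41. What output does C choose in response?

Firm C's profit: π = y_C(328 − 2(y_C + y_B)) − 42y_C − y_C².
∂π/∂y_C = 286 − 6y_C − 2y_B = 0, so y_C = 143/3 − (1/3)y_B.
At y_B = 41: y_C = 143/3 − (1/3)·41 = 34.

34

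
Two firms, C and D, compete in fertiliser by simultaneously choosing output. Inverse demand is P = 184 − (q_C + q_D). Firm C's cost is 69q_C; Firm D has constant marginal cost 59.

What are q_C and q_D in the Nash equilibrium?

35, 45

Firm C's profit: π = q_C(184 − (q_C + q_D)) − 69q_C.
∂π/∂q_C = 115 − 2q_C − q_D = 0, so q_C = 57.5 − 0.5q_D.
By the same steps for D: q_D = 62.5 − 0.5q_C.
Substituting the second reaction function into the first: q_C = 57.5 − 0.5(62.5 − 0.5q_C), which gives 0.75q_C = 26.25 ⇒ q_C = 35.
Then q_D = 62.5 − 0.5·35 = 45.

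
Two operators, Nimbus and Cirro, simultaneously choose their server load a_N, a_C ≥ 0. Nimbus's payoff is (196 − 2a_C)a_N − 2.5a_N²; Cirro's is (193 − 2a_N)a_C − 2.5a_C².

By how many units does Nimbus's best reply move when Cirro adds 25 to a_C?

Expanding Nimbus's payoff: 196a_N − 2a_Ca_N − 2.5a_N².
∂π/∂a_N = 196 − 2a_C − 5a_N = 0, so a_N = 39.2 − 0.4a_C.
The reaction-function slope is −0.4, so a 25-unit rise in a_C moves a_N by −0.4 × 25 = −10. Nimbus's best response falls — the actions are strategic substitutes.

-10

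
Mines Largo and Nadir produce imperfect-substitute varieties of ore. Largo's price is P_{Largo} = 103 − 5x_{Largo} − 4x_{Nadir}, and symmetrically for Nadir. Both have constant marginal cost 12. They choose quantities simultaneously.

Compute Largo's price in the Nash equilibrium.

Mine Largo's profit: π = x_{Largo}(103 − 5x_{Largo} − 4x_{Nadir}) − 12x_{Largo}.
∂π/∂x_{Largo} = 91 − 10x_{Largo} − 4x_{Nadir} = 0 ⇒ x_{Largo} = 9.1 − 0.4x_{Nadir}.
The game is symmetric, so in equilibrium x_{Nadir} = x_{Largo}: the reaction function gives 1.4x_{Largo} = 9.1, hence x_{Largo} = 6.5.
P_{Largo} = 103 − 5·6.5 − 4·6.5 = 44.5.

44.5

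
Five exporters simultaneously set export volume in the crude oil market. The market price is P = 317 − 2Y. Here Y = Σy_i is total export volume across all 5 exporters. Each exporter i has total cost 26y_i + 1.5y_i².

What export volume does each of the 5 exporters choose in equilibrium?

19.4

A representative exporter's profit is π_i = y_i(317 − 2Y) − 26y_i − 1.5y_i², with Y = y_i + Σ_{j≠i} y_j.
First-order condition: 291 − 7y_i − 2Σ_{j≠i} y_j = 0.
In a symmetric equilibrium every exporter chooses the same y, so Σ_{j≠i} y_j = 4y. The condition becomes 291 − 15y = 0, giving y = 291/15 = 19.4.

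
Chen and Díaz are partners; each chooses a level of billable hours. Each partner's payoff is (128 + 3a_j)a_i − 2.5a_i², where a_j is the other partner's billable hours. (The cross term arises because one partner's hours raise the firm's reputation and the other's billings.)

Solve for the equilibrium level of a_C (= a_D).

64

Chen's payoff is (128 + 3a_D)a_C − 2.5a_C².
∂π/∂a_C = 128 + 3a_D − 5a_C = 0, so a_C = 25.6 + 0.6a_D.
Setting a_C = a_D in the reaction function: a_C = 25.6 + 0.6a_C, so a_C = 25.6 / 0.4 = 64.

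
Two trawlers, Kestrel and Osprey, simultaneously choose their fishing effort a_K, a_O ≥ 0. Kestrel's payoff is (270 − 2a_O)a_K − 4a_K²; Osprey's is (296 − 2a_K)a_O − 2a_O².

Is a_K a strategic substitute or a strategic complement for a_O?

Expanding Kestrel's payoff: 270a_K − 2a_Oa_K − 4a_K².
∂π/∂a_K = 270 − 2a_O − 8a_K = 0, so a_K = 33.75 − 0.25a_O.
The best-response slope da_K/da_O = −0.25 < 0: the reaction function is downward-sloping, so the choices are strategic substitutes.

strategic substitutes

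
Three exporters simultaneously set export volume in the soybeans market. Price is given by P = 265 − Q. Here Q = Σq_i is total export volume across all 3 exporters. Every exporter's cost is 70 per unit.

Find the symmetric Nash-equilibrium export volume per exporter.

48.75

A representative exporter's profit is π_i = q_i(265 − Q) − 70q_i, with Q = q_i + Σ_{j≠i} q_j.
First-order condition: 195 − 2q_i − Σ_{j≠i} q_j = 0.
With identical exporters, set every q_j = q: then 195 − 2q − 2q = 0, i.e. q = 195/4 = 48.75.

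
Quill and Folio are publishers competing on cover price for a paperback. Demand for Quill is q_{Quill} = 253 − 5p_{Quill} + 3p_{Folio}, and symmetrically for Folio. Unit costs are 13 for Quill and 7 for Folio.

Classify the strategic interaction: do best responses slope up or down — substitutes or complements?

Quill's profit: π = (p_{Quill} − 13)(253 − 5p_{Quill} + 3p_{Folio}).
∂π/∂p_{Quill} = 318 − 10p_{Quill} + 3p_{Folio} = 0 ⇒ p_{Quill} = 31.8 + 0.3p_{Folio}.
The best-response slope dp_{Quill}/dp_{Folio} = 0.3 > 0: the reaction function is upward-sloping, so the choices are strategic complements.

strategic complements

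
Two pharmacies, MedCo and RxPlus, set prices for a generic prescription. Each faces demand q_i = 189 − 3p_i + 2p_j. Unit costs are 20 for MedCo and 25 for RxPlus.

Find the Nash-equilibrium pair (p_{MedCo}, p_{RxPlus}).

63.1875, 65.0625

MedCo's profit: π = (p_{MedCo} − 20)(189 − 3p_{MedCo} + 2p_{RxPlus}).
∂π/∂p_{MedCo} = 249 − 6p_{MedCo} + 2p_{RxPlus} = 0 ⇒ p_{MedCo} = 41.5 + (1/3)p_{RxPlus}.
Similarly p_{RxPlus} = 44 + (1/3)p_{MedCo}.
Solving the two reaction functions simultaneously: (1 − (1/3)(1/3))p_{MedCo} = 41.5 + (1/3)·44, so (8/9)p_{MedCo} = 337/6 and p_{MedCo} = 63.1875.
Then p_{RxPlus} = 44 + (1/3)·63.1875 = 65.0625.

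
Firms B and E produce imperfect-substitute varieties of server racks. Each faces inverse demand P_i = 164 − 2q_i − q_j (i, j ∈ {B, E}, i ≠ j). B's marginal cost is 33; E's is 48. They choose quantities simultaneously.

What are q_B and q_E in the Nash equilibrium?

27.2, 22.2

Firm B's profit: π = q_B(164 − 2q_B − q_E) − 33q_B.
∂π/∂q_B = 131 − 4q_B − q_E = 0 ⇒ q_B = 32.75 − 0.25q_E.
Similarly q_E = 29 − 0.25q_B.
Substituting the second reaction function into the first: q_B = 32.75 − 0.25(29 − 0.25q_B), which gives 0.9375q_B = 25.5 ⇒ q_B = 27.2.
Then q_E = 29 − 0.25·27.2 = 22.2.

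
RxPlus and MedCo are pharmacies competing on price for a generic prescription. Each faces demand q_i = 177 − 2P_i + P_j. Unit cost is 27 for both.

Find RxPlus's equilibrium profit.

5000

RxPlus's profit: π = (P_{RxPlus} − 27)(177 − 2P_{RxPlus} + P_{MedCo}).
∂π/∂P_{RxPlus} = 231 − 4P_{RxPlus} + P_{MedCo} = 0 ⇒ P_{RxPlus} = 57.75 + 0.25P_{MedCo}.
The game is symmetric, so in equilibrium P_{MedCo} = P_{RxPlus}: the reaction function gives 0.75P_{RxPlus} = 57.75, hence P_{RxPlus} = 77.
q_{RxPlus} = 177 − 2·77 + 77 = 100.
Profit = (77 − 27)·100 = 5000.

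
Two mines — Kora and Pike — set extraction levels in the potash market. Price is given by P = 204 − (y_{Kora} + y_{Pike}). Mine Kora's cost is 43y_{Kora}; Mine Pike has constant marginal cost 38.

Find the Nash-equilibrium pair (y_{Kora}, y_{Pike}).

52, 57

Mine Kora's profit: π = y_{Kora}(204 − (y_{Kora} + y_{Pike})) − 43y_{Kora}.
∂π/∂y_{Kora} = 161 − 2y_{Kora} − y_{Pike} = 0, so y_{Kora} = 80.5 − 0.5y_{Pike}.
By the same steps for Pike: y_{Pike} = 83 − 0.5y_{Kora}.
Substituting the second reaction function into the first: y_{Kora} = 80.5 − 0.5(83 − 0.5y_{Kora}), which gives 0.75y_{Kora} = 39 ⇒ y_{Kora} = 52.
Then y_{Pike} = 83 − 0.5·52 = 57.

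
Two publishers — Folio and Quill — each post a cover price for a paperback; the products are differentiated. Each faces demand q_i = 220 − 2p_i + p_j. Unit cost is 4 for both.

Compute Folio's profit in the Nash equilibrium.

10368

Folio's profit: π = (p_{Folio} − 4)(220 − 2p_{Folio} + p_{Quill}).
∂π/∂p_{Folio} = 228 − 4p_{Folio} + p_{Quill} = 0 ⇒ p_{Folio} = 57 + 0.25p_{Quill}.
The game is symmetric, so in equilibrium p_{Quill} = p_{Folio}: the reaction function gives 0.75p_{Folio} = 57, hence p_{Folio} = 76.
q_{Folio} = 220 − 2·76 + 76 = 144.
Profit = (76 − 4)·144 = 10368.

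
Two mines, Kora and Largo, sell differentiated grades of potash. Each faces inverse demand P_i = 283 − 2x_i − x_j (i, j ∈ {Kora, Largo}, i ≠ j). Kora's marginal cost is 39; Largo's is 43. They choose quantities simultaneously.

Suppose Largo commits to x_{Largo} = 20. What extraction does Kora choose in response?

Mine Kora's profit: π = x_{Kora}(283 − 2x_{Kora} − x_{Largo}) − 39x_{Kora}.
∂π/∂x_{Kora} = 244 − 4x_{Kora} − x_{Largo} = 0 ⇒ x_{Kora} = 61 − 0.25x_{Largo}.
At x_{Largo} = 20: x_{Kora} = 61 − 0.25·20 = 56.

56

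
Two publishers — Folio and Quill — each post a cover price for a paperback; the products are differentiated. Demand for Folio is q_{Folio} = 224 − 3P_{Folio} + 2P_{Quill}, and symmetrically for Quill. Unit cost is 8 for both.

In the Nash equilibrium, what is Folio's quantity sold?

Folio's profit: π = (P_{Folio} − 8)(224 − 3P_{Folio} + 2P_{Quill}).
∂π/∂P_{Folio} = 248 − 6P_{Folio} + 2P_{Quill} = 0 ⇒ P_{Folio} = 124/3 + (1/3)P_{Quill}.
The game is symmetric, so in equilibrium P_{Quill} = P_{Folio}: the reaction function gives (2/3)P_{Folio} = 124/3, hence P_{Folio} = 62.
q_{Folio} = 224 − 3·62 + 2·62 = 162.

162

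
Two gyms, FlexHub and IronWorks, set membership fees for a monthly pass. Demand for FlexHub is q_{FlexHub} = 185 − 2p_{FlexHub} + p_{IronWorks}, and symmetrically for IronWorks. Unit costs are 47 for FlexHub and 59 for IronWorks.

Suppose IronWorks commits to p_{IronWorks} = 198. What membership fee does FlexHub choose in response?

FlexHub's profit: π = (p_{FlexHub} − 47)(185 − 2p_{FlexHub} + p_{IronWorks}).
∂π/∂p_{FlexHub} = 279 − 4p_{FlexHub} + p_{IronWorks} = 0 ⇒ p_{FlexHub} = 69.75 + 0.25p_{IronWorks}.
At p_{IronWorks} = 198: p_{FlexHub} = 69.75 + 0.25·198 = 119.25.

119.25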